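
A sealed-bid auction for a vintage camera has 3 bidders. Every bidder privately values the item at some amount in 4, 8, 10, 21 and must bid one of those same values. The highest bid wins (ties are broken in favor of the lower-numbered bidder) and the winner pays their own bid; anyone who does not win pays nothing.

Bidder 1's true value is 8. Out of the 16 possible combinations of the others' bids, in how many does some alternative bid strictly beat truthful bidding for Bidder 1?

Others bid (4, 4): truth gives 0; bid 4 gives 4 > 0. Violating.
Others bid (4, 8): truth gives 0; no alternative beats it.
Others bid (4, 10): truth gives 0; no alternative beats it.
(Checking all 16 profiles: 1 has a profitable deviation, 15 do not.)

1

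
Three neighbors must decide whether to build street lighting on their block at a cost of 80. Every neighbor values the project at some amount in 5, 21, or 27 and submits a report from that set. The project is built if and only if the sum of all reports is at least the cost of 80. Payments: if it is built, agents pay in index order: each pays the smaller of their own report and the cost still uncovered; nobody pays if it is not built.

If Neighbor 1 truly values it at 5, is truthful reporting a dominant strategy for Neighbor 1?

Check each profile of the others' reports and compare truth against every alternative report.
Others report (5, 5): truth gives 0, best alternative gives 0.
Others report (5, 21): truth gives 0, best alternative gives 0.
Others report (5, 27): truth gives 0, best alternative gives 0.
Others report (21, 5): truth gives 0, best alternative gives 0.
Others report (21, 21): truth gives 0, best alternative gives 0.
Others report (21, 27): truth gives 0, best alternative gives 0.
(Remaining 3 profiles checked similarly; truth is weakly best in each.)
In every case the truthful report is at least as good as any alternative, so it is a dominant strategy.

Yes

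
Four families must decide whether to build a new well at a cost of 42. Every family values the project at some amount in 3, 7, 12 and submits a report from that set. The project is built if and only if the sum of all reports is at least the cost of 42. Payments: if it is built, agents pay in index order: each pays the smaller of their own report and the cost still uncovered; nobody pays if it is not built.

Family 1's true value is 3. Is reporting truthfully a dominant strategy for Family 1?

Yes

Check each profile of the others' reports and compare truth against every alternative report.
Others report (12, 12, 12): truth gives 0, best alternative gives -4.
Others report (3, 3, 3): truth gives 0, best alternative gives 0.
Others report (3, 3, 7): truth gives 0, best alternative gives 0.
Others report (3, 3, 12): truth gives 0, best alternative gives 0.
Others report (3, 7, 3): truth gives 0, best alternative gives 0.
Others report (3, 7, 7): truth gives 0, best alternative gives 0.
(Remaining 21 profiles checked similarly; truth is weakly best in each.)
In every case the truthful report is at least as good as any alternative, so it is a dominant strategy.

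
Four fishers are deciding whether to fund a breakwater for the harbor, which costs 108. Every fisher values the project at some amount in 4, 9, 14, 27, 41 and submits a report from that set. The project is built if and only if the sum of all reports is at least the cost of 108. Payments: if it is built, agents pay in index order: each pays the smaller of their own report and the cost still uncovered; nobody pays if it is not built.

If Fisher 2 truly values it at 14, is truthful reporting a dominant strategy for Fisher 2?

Consider the case where Fisher 1 reports 27, Fisher 3 reports 41 and Fisher 4 reports 41.
Truthful report 14: project built, pays 14, utility 14 - 14 = 0.
Report 4 instead: project built, pays 4, utility 14 - 4 = 10.
Since 10 > 0, reporting 4 is strictly better here, so truthful reporting is not dominant.

No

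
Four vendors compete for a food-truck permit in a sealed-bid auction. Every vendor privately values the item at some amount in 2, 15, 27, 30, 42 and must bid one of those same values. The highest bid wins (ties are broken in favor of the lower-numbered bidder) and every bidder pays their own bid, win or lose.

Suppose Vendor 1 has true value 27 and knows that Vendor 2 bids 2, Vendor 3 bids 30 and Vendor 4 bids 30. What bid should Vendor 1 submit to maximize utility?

2

Bid 2: loses but pays 2, utility -2.
Bid 15: loses but pays 15, utility -15.
Bid 27: loses but pays 27, utility -27.
Bid 30: wins, pays 30, utility 27 - 30 = -3.
Bid 42: wins, pays 42, utility 27 - 42 = -15.
The best choice is 2 with utility -2.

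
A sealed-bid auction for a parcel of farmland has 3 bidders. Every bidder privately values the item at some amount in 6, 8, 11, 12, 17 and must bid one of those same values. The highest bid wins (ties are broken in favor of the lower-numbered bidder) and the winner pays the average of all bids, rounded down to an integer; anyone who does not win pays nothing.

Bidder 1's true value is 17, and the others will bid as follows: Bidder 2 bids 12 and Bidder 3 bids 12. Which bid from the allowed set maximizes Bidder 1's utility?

Bid 6: loses, pays 0, utility 0.
Bid 8: loses, pays 0, utility 0.
Bid 11: loses, pays 0, utility 0.
Bid 12: wins, pays 12, utility 17 - 12 = 5.
Bid 17: wins, pays 13, utility 17 - 13 = 4.
The best choice is 12 with utility 5.

12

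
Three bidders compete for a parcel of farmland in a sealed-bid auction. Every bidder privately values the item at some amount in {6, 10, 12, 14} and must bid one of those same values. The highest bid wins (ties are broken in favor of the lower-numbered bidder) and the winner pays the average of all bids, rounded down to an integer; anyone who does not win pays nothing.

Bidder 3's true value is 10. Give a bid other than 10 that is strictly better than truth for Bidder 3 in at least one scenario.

12

Suppose Bidder 1 bids 6 and Bidder 2 bids 10.
Bid 10: loses, pays 0, utility 0.
Bid 12: wins, pays 9, utility 10 - 9 = 1.
So bidding 12 beats truth here (1 > 0).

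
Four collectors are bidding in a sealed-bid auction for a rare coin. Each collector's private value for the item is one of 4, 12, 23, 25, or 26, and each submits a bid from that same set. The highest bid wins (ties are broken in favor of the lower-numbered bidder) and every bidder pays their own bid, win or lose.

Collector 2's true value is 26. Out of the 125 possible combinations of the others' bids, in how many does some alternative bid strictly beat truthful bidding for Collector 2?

73

Others bid (4, 4, 4): truth gives 0; bid 12 gives 14 > 0. Violating.
Others bid (4, 4, 12): truth gives 0; bid 12 gives 14 > 0. Violating.
Others bid (4, 4, 23): truth gives 0; bid 23 gives 3 > 0. Violating.
Others bid (4, 4, 25): truth gives 0; bid 25 gives 1 > 0. Violating.
Others bid (4, 4, 26): truth gives 0; no alternative beats it.
Others bid (4, 12, 26): truth gives 0; no alternative beats it.
(Checking all 125 profiles: 73 have a profitable deviation, 52 do not.)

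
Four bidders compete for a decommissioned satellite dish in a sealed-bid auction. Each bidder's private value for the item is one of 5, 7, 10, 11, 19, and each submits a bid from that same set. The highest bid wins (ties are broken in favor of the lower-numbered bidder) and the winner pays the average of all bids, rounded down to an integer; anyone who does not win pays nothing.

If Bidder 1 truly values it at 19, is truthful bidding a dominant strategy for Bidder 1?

No

Consider the case where Bidder 2 bids 5, Bidder 3 bids 5 and Bidder 4 bids 5.
Truthful bid 19: wins, pays 8, utility 19 - 8 = 11.
Bid 5 instead: wins, pays 5, utility 19 - 5 = 14.
Since 14 > 11, bidding 5 is strictly better here, so truthful bidding is not dominant.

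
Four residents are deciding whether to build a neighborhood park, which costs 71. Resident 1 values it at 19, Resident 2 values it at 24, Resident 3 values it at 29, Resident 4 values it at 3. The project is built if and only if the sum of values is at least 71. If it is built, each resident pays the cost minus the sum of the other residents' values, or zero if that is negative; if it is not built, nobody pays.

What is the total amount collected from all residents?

60

Total value 75 ≥ cost 71, so it is built.
Resident 1: others sum to 56; max(0, 71 - 56) = 15.
Resident 2: others sum to 51; max(0, 71 - 51) = 20.
Resident 3: others sum to 46; max(0, 71 - 46) = 25.
Resident 4: others sum to 72; max(0, 71 - 72) = 0.
Total collected = 15 + 20 + 25 + 0 = 60.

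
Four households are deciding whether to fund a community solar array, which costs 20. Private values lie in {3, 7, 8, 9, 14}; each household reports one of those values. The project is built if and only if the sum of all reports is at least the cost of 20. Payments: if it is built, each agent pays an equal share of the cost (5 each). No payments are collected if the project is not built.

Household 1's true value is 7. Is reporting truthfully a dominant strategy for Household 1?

Consider the case where Household 2 reports 3, Household 3 reports 3 and Household 4 reports 3.
Truthful report 7: project not built, utility 0.
Report 14 instead: project built, pays 5, utility 7 - 5 = 2.
Since 2 > 0, reporting 14 is strictly better here, so truthful reporting is not dominant.

No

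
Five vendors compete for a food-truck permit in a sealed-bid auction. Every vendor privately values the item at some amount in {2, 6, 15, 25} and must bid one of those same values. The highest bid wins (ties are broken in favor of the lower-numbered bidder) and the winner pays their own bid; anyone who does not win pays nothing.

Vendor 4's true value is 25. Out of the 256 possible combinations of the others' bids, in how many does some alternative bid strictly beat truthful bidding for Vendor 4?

24

Others bid (2, 2, 2, 2): truth gives 0; bid 6 gives 19 > 0. Violating.
Others bid (2, 2, 2, 6): truth gives 0; bid 6 gives 19 > 0. Violating.
Others bid (2, 2, 2, 15): truth gives 0; bid 15 gives 10 > 0. Violating.
Others bid (2, 2, 6, 2): truth gives 0; bid 15 gives 10 > 0. Violating.
Others bid (2, 2, 2, 25): truth gives 0; no alternative beats it.
Others bid (2, 2, 6, 25): truth gives 0; no alternative beats it.
(Checking all 256 profiles: 24 have a profitable deviation, 232 do not.)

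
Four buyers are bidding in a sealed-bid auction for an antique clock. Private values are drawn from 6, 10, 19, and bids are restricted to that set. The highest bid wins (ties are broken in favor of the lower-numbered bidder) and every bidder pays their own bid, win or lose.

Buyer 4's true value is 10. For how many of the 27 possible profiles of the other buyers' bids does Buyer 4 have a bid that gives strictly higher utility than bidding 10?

Others bid (6, 6, 10): truth gives -10; bid 6 gives -6 > -10. Violating.
Others bid (6, 6, 19): truth gives -10; bid 6 gives -6 > -10. Violating.
Others bid (6, 10, 6): truth gives -10; bid 6 gives -6 > -10. Violating.
Others bid (6, 10, 10): truth gives -10; bid 6 gives -6 > -10. Violating.
Others bid (6, 6, 6): truth gives 0; no alternative beats it.
(Checking all 27 profiles: 26 have a profitable deviation, 1 does not.)

26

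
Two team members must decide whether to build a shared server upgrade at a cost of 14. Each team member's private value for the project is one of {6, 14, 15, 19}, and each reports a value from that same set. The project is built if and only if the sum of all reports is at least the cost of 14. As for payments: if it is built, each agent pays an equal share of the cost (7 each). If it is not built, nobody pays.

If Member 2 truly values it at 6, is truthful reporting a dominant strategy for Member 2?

Check each profile of the others' reports and compare truth against every alternative report.
Others report (6): truth gives 0, best alternative gives -1.
Others report (14): truth gives -1, best alternative gives -1.
Others report (15): truth gives -1, best alternative gives -1.
Others report (19): truth gives -1, best alternative gives -1.
In every case the truthful report is at least as good as any alternative, so it is a dominant strategy.

Yes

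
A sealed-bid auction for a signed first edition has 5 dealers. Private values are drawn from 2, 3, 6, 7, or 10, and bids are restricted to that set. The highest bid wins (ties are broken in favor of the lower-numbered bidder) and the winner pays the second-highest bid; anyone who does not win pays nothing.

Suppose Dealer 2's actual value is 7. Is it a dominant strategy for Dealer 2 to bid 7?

Check each profile of the others' bids and compare truth against every alternative bid.
Others bid (2, 2, 2, 2): truth gives 5, best alternative gives 5.
Others bid (2, 2, 2, 3): truth gives 4, best alternative gives 4.
Others bid (2, 2, 3, 2): truth gives 4, best alternative gives 4.
Others bid (2, 2, 3, 3): truth gives 4, best alternative gives 4.
Others bid (2, 3, 2, 2): truth gives 4, best alternative gives 4.
Others bid (2, 3, 2, 3): truth gives 4, best alternative gives 4.
(Remaining 619 profiles checked similarly; truth is weakly best in each.)
In every case the truthful bid is at least as good as any alternative, so it is a dominant strategy.

Yes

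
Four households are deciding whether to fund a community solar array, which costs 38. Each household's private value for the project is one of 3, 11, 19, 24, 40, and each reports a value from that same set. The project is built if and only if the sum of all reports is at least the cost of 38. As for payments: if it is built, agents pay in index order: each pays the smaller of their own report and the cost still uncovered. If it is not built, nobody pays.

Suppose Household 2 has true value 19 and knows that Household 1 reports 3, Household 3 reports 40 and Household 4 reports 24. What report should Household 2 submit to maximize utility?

Report 3: project built, pays 3, utility 19 - 3 = 16.
Report 11: project built, pays 11, utility 19 - 11 = 8.
Report 19: project built, pays 19, utility 19 - 19 = 0.
Report 24: project built, pays 24, utility 19 - 24 = -5.
Report 40: project built, pays 35, utility 19 - 35 = -16.
The best choice is 3 with utility 16.

3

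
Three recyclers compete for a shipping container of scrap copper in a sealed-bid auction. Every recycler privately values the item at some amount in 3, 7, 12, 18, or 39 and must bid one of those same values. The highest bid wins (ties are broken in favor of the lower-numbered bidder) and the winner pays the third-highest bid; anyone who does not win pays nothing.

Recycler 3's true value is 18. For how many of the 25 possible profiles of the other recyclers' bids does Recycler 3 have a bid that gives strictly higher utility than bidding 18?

6

Others bid (3, 18): truth gives 0; bid 39 gives 15 > 0. Violating.
Others bid (7, 18): truth gives 0; bid 39 gives 11 > 0. Violating.
Others bid (12, 18): truth gives 0; bid 39 gives 6 > 0. Violating.
Others bid (18, 3): truth gives 0; bid 39 gives 15 > 0. Violating.
Others bid (3, 3): truth gives 15; no alternative beats it.
Others bid (3, 7): truth gives 15; no alternative beats it.
(Checking all 25 profiles: 6 have a profitable deviation, 19 do not.)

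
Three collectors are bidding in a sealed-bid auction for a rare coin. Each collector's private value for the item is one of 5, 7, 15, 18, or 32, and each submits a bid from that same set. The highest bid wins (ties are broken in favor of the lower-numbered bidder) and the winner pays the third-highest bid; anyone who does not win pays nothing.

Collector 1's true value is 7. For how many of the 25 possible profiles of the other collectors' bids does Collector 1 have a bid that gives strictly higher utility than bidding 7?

Others bid (5, 15): truth gives 0; bid 15 gives 2 > 0. Violating.
Others bid (5, 18): truth gives 0; bid 18 gives 2 > 0. Violating.
Others bid (5, 32): truth gives 0; bid 32 gives 2 > 0. Violating.
Others bid (15, 5): truth gives 0; bid 15 gives 2 > 0. Violating.
Others bid (5, 5): truth gives 2; no alternative beats it.
Others bid (5, 7): truth gives 2; no alternative beats it.
(Checking all 25 profiles: 6 have a profitable deviation, 19 do not.)

6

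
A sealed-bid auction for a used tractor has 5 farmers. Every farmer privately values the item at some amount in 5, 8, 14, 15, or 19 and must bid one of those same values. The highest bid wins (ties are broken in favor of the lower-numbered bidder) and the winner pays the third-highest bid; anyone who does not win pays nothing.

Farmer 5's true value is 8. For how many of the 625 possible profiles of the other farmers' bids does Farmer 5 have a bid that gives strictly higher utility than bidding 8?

12

Others bid (5, 5, 5, 8): truth gives 0; bid 14 gives 3 > 0. Violating.
Others bid (5, 5, 5, 14): truth gives 0; bid 15 gives 3 > 0. Violating.
Others bid (5, 5, 5, 15): truth gives 0; bid 19 gives 3 > 0. Violating.
Others bid (5, 5, 8, 5): truth gives 0; bid 14 gives 3 > 0. Violating.
Others bid (5, 5, 5, 5): truth gives 3; no alternative beats it.
Others bid (5, 5, 5, 19): truth gives 0; no alternative beats it.
(Checking all 625 profiles: 12 have a profitable deviation, 613 do not.)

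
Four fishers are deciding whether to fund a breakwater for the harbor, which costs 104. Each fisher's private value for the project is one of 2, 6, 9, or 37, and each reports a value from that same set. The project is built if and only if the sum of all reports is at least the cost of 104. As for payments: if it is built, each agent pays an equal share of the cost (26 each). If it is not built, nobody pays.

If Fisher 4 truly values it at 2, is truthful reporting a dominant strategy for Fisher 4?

Yes

Check each profile of the others' reports and compare truth against every alternative report.
Others report (37, 37, 37): truth gives -24, best alternative gives -24.
Others report (2, 2, 2): truth gives 0, best alternative gives 0.
Others report (2, 2, 6): truth gives 0, best alternative gives 0.
Others report (2, 2, 9): truth gives 0, best alternative gives 0.
Others report (2, 2, 37): truth gives 0, best alternative gives 0.
Others report (2, 6, 2): truth gives 0, best alternative gives 0.
(Remaining 58 profiles checked similarly; truth is weakly best in each.)
In every case the truthful report is at least as good as any alternative, so it is a dominant strategy.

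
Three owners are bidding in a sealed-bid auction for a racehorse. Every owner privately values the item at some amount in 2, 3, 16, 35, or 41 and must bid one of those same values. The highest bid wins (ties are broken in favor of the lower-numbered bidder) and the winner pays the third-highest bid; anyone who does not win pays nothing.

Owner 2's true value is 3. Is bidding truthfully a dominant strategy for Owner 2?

No

Consider the case where Owner 1 bids 2 and Owner 3 bids 16.
Truthful bid 3: loses, pays 0, utility 0.
Bid 16 instead: wins, pays 2, utility 3 - 2 = 1.
Since 1 > 0, bidding 16 is strictly better here, so truthful bidding is not dominant.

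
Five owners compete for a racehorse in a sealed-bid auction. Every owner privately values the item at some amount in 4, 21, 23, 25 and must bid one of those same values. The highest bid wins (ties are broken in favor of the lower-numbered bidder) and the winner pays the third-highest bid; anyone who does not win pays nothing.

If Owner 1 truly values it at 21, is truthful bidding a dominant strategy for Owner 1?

No

Consider the case where Owner 2 bids 4, Owner 3 bids 4, Owner 4 bids 4 and Owner 5 bids 23.
Truthful bid 21: loses, pays 0, utility 0.
Bid 23 instead: wins, pays 4, utility 21 - 4 = 17.
Since 17 > 0, bidding 23 is strictly better here, so truthful bidding is not dominant.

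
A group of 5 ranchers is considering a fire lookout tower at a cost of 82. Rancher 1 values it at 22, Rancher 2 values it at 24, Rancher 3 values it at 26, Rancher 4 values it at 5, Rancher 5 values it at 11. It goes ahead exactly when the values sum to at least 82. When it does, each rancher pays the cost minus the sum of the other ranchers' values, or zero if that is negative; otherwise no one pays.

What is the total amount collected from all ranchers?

59

Total value 88 ≥ cost 82, so it is built.
Rancher 1: others sum to 66; max(0, 82 - 66) = 16.
Rancher 2: others sum to 64; max(0, 82 - 64) = 18.
Rancher 3: others sum to 62; max(0, 82 - 62) = 20.
Rancher 4: others sum to 83; max(0, 82 - 83) = 0.
Rancher 5: others sum to 77; max(0, 82 - 77) = 5.
Total collected = 16 + 18 + 20 + 0 + 5 = 59.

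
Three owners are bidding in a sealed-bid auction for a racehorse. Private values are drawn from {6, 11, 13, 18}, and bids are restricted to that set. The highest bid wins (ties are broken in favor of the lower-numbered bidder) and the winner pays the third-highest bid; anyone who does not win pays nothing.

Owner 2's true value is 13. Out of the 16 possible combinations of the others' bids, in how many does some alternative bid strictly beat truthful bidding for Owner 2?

4

Others bid (6, 18): truth gives 0; bid 18 gives 7 > 0. Violating.
Others bid (11, 18): truth gives 0; bid 18 gives 2 > 0. Violating.
Others bid (13, 6): truth gives 0; bid 18 gives 7 > 0. Violating.
Others bid (13, 11): truth gives 0; bid 18 gives 2 > 0. Violating.
Others bid (6, 6): truth gives 7; no alternative beats it.
Others bid (6, 11): truth gives 7; no alternative beats it.
(Checking all 16 profiles: 4 have a profitable deviation, 12 do not.)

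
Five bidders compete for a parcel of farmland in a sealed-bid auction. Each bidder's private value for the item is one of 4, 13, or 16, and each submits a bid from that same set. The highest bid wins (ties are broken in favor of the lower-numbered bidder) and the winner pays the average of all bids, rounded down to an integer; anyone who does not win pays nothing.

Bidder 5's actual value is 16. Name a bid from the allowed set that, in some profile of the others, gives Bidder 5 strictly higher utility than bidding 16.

Suppose Bidder 1 bids 4, Bidder 2 bids 4, Bidder 3 bids 4 and Bidder 4 bids 4.
Bid 16: wins, pays 6, utility 16 - 6 = 10.
Bid 13: wins, pays 5, utility 16 - 5 = 11.
So bidding 13 beats truth here (11 > 10).

13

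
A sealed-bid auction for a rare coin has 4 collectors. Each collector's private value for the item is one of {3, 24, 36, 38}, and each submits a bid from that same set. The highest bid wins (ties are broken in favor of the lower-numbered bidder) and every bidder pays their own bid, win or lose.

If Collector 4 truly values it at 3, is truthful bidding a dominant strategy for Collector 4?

Check each profile of the others' bids and compare truth against every alternative bid.
Others bid (3, 3, 24): truth gives -3, best alternative gives -24.
Others bid (3, 3, 36): truth gives -3, best alternative gives -24.
Others bid (3, 3, 38): truth gives -3, best alternative gives -24.
Others bid (3, 24, 3): truth gives -3, best alternative gives -24.
Others bid (3, 24, 24): truth gives -3, best alternative gives -24.
Others bid (3, 24, 36): truth gives -3, best alternative gives -24.
(Remaining 58 profiles checked similarly; truth is weakly best in each.)
In every case the truthful bid is at least as good as any alternative, so it is a dominant strategy.

Yes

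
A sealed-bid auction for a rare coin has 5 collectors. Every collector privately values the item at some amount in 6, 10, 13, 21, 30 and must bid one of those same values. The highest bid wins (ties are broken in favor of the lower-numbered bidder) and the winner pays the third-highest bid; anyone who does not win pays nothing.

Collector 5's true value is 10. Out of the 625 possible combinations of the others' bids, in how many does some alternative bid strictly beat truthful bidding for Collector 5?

12

Others bid (6, 6, 6, 10): truth gives 0; bid 13 gives 4 > 0. Violating.
Others bid (6, 6, 6, 13): truth gives 0; bid 21 gives 4 > 0. Violating.
Others bid (6, 6, 6, 21): truth gives 0; bid 30 gives 4 > 0. Violating.
Others bid (6, 6, 10, 6): truth gives 0; bid 13 gives 4 > 0. Violating.
Others bid (6, 6, 6, 6): truth gives 4; no alternative beats it.
Others bid (6, 6, 6, 30): truth gives 0; no alternative beats it.
(Checking all 625 profiles: 12 have a profitable deviation, 613 do not.)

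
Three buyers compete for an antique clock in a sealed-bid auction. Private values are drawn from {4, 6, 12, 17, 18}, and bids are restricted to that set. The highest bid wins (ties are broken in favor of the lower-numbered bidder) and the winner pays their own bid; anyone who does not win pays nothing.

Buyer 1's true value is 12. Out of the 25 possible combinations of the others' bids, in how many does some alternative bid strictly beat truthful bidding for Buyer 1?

Others bid (4, 4): truth gives 0; bid 4 gives 8 > 0. Violating.
Others bid (4, 6): truth gives 0; bid 6 gives 6 > 0. Violating.
Others bid (6, 4): truth gives 0; bid 6 gives 6 > 0. Violating.
Others bid (6, 6): truth gives 0; bid 6 gives 6 > 0. Violating.
Others bid (4, 12): truth gives 0; no alternative beats it.
Others bid (4, 17): truth gives 0; no alternative beats it.
(Checking all 25 profiles: 4 have a profitable deviation, 21 do not.)

4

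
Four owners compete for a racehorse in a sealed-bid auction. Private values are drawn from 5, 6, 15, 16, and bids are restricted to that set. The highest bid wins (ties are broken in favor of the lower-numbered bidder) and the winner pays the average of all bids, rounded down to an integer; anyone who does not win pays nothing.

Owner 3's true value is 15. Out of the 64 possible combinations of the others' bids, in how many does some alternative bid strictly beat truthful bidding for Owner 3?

Others bid (5, 5, 5): truth gives 8; bid 6 gives 10 > 8. Violating.
Others bid (5, 5, 6): truth gives 8; bid 6 gives 10 > 8. Violating.
Others bid (5, 5, 16): truth gives 0; bid 16 gives 5 > 0. Violating.
Others bid (5, 6, 16): truth gives 0; bid 16 gives 5 > 0. Violating.
Others bid (5, 5, 15): truth gives 5; no alternative beats it.
Others bid (5, 6, 5): truth gives 8; no alternative beats it.
(Checking all 64 profiles: 24 have a profitable deviation, 40 do not.)

24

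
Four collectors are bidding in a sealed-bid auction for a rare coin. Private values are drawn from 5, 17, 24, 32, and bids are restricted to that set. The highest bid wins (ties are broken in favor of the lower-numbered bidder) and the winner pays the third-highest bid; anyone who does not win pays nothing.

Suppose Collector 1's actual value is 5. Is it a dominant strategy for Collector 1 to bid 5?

Check each profile of the others' bids and compare truth against every alternative bid.
Others bid (5, 17, 17): truth gives 0, best alternative gives -12.
Others bid (17, 5, 17): truth gives 0, best alternative gives -12.
Others bid (17, 17, 5): truth gives 0, best alternative gives -12.
Others bid (17, 17, 17): truth gives 0, best alternative gives -12.
Others bid (5, 5, 5): truth gives 0, best alternative gives 0.
Others bid (5, 5, 17): truth gives 0, best alternative gives 0.
(Remaining 58 profiles checked similarly; truth is weakly best in each.)
In every case the truthful bid is at least as good as any alternative, so it is a dominant strategy.

Yes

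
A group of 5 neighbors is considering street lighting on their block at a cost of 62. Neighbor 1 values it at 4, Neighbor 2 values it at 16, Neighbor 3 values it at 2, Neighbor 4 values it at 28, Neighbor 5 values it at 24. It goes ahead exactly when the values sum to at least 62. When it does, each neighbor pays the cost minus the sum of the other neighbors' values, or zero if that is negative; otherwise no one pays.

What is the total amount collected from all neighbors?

Total value 74 ≥ cost 62, so it is built.
Neighbor 1: others sum to 70; max(0, 62 - 70) = 0.
Neighbor 2: others sum to 58; max(0, 62 - 58) = 4.
Neighbor 3: others sum to 72; max(0, 62 - 72) = 0.
Neighbor 4: others sum to 46; max(0, 62 - 46) = 16.
Neighbor 5: others sum to 50; max(0, 62 - 50) = 12.
Total collected = 0 + 4 + 0 + 16 + 12 = 32.

32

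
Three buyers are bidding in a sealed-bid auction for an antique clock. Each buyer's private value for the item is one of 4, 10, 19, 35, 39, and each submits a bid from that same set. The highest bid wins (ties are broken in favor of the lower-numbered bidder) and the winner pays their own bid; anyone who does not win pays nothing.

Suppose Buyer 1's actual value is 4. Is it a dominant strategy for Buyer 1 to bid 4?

Check each profile of the others' bids and compare truth against every alternative bid.
Others bid (4, 4): truth gives 0, best alternative gives -6.
Others bid (4, 10): truth gives 0, best alternative gives -6.
Others bid (10, 4): truth gives 0, best alternative gives -6.
Others bid (10, 10): truth gives 0, best alternative gives -6.
Others bid (4, 19): truth gives 0, best alternative gives 0.
Others bid (4, 35): truth gives 0, best alternative gives 0.
(Remaining 19 profiles checked similarly; truth is weakly best in each.)
In every case the truthful bid is at least as good as any alternative, so it is a dominant strategy.

Yes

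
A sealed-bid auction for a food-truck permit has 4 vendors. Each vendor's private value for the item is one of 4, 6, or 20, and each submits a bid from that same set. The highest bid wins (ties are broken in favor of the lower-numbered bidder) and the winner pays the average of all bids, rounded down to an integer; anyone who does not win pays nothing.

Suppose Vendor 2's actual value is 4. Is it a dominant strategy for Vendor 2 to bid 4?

Check each profile of the others' bids and compare truth against every alternative bid.
Others bid (4, 4, 6): truth gives 0, best alternative gives -1.
Others bid (4, 6, 4): truth gives 0, best alternative gives -1.
Others bid (4, 6, 6): truth gives 0, best alternative gives -1.
Others bid (4, 4, 4): truth gives 0, best alternative gives 0.
Others bid (4, 4, 20): truth gives 0, best alternative gives 0.
Others bid (4, 6, 20): truth gives 0, best alternative gives 0.
(Remaining 21 profiles checked similarly; truth is weakly best in each.)
In every case the truthful bid is at least as good as any alternative, so it is a dominant strategy.

Yes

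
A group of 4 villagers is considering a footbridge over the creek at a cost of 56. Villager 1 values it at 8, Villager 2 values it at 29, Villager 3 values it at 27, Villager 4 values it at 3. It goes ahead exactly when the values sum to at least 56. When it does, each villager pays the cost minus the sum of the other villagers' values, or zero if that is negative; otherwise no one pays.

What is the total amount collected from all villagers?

34

Total value 67 ≥ cost 56, so it is built.
Villager 1: others sum to 59; max(0, 56 - 59) = 0.
Villager 2: others sum to 38; max(0, 56 - 38) = 18.
Villager 3: others sum to 40; max(0, 56 - 40) = 16.
Villager 4: others sum to 64; max(0, 56 - 64) = 0.
Total collected = 0 + 18 + 16 + 0 = 34.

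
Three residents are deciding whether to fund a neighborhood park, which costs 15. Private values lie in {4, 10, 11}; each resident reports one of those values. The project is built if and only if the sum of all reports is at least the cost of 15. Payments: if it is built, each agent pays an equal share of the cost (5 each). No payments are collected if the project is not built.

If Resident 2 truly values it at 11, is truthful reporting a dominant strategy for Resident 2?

Yes

Check each profile of the others' reports and compare truth against every alternative report.
Others report (4, 4): truth gives 6, best alternative gives 6.
Others report (4, 10): truth gives 6, best alternative gives 6.
Others report (4, 11): truth gives 6, best alternative gives 6.
Others report (10, 4): truth gives 6, best alternative gives 6.
Others report (10, 10): truth gives 6, best alternative gives 6.
Others report (10, 11): truth gives 6, best alternative gives 6.
(Remaining 3 profiles checked similarly; truth is weakly best in each.)
In every case the truthful report is at least as good as any alternative, so it is a dominant strategy.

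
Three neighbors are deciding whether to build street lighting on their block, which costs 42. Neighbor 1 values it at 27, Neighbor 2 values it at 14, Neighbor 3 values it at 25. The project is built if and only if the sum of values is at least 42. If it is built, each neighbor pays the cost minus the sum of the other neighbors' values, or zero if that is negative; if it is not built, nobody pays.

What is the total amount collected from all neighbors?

Total value 66 ≥ cost 42, so it is built.
Neighbor 1: others sum to 39; max(0, 42 - 39) = 3.
Neighbor 2: others sum to 52; max(0, 42 - 52) = 0.
Neighbor 3: others sum to 41; max(0, 42 - 41) = 1.
Total collected = 3 + 0 + 1 = 4.

4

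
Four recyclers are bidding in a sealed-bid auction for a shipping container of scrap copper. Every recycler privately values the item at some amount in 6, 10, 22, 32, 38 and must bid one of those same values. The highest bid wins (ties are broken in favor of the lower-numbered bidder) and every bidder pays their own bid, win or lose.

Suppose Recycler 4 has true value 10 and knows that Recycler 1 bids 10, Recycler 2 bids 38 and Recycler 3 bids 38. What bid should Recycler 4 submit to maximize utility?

Bid 6: loses but pays 6, utility -6.
Bid 10: loses but pays 10, utility -10.
Bid 22: loses but pays 22, utility -22.
Bid 32: loses but pays 32, utility -32.
Bid 38: loses but pays 38, utility -38.
The best choice is 6 with utility -6.

6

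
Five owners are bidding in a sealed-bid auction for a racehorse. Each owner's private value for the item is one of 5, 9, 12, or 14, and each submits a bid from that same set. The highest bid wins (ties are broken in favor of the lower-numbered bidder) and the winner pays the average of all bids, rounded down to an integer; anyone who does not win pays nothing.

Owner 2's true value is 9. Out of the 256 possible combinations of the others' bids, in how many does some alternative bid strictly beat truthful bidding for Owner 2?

23

Others bid (5, 5, 5, 12): truth gives 0; bid 12 gives 2 > 0. Violating.
Others bid (5, 5, 5, 14): truth gives 0; bid 14 gives 1 > 0. Violating.
Others bid (5, 5, 9, 12): truth gives 0; bid 12 gives 1 > 0. Violating.
Others bid (5, 5, 12, 5): truth gives 0; bid 12 gives 2 > 0. Violating.
Others bid (5, 5, 5, 5): truth gives 4; no alternative beats it.
Others bid (5, 5, 5, 9): truth gives 3; no alternative beats it.
(Checking all 256 profiles: 23 have a profitable deviation, 233 do not.)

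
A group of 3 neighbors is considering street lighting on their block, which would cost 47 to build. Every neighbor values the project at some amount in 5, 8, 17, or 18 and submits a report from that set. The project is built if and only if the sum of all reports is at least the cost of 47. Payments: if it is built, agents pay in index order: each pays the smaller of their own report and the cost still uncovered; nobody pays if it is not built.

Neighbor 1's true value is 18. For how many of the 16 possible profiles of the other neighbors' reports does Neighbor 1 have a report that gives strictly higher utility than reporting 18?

4

Others report (17, 17): truth gives 0; report 17 gives 1 > 0. Violating.
Others report (17, 18): truth gives 0; report 17 gives 1 > 0. Violating.
Others report (18, 17): truth gives 0; report 17 gives 1 > 0. Violating.
Others report (18, 18): truth gives 0; report 17 gives 1 > 0. Violating.
Others report (5, 5): truth gives 0; no alternative beats it.
Others report (5, 8): truth gives 0; no alternative beats it.
(Checking all 16 profiles: 4 have a profitable deviation, 12 do not.)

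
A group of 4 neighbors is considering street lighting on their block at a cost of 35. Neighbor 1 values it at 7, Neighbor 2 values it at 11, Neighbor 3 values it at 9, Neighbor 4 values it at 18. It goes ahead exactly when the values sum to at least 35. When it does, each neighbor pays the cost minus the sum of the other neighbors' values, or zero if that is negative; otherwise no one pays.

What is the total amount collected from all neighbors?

9

Total value 45 ≥ cost 35, so it is built.
Neighbor 1: others sum to 38; max(0, 35 - 38) = 0.
Neighbor 2: others sum to 34; max(0, 35 - 34) = 1.
Neighbor 3: others sum to 36; max(0, 35 - 36) = 0.
Neighbor 4: others sum to 27; max(0, 35 - 27) = 8.
Total collected = 0 + 1 + 0 + 8 = 9.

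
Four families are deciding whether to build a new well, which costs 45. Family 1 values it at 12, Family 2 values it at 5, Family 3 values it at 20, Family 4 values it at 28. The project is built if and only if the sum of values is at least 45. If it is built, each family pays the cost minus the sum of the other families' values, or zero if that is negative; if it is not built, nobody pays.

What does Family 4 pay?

Total value 65 ≥ cost 45, so the project is built.
The other families' values sum to 37.
Cost minus that sum is 45 - 37 = 8.

8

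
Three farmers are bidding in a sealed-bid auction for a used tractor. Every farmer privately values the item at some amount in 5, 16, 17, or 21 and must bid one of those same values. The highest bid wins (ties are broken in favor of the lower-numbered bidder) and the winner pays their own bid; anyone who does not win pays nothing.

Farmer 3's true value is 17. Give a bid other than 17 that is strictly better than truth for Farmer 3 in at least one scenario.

16

Suppose Farmer 1 bids 5 and Farmer 2 bids 5.
Bid 17: wins, pays 17, utility 17 - 17 = 0.
Bid 16: wins, pays 16, utility 17 - 16 = 1.
So bidding 16 beats truth here (1 > 0).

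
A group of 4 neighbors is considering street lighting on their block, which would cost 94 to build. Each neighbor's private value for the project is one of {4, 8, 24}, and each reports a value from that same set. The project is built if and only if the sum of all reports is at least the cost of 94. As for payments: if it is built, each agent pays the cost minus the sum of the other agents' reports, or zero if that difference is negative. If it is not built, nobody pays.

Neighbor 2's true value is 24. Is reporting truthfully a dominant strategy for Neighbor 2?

Yes

Check each profile of the others' reports and compare truth against every alternative report.
Others report (24, 24, 24): truth gives 2, best alternative gives 0.
Others report (4, 4, 4): truth gives 0, best alternative gives 0.
Others report (4, 4, 8): truth gives 0, best alternative gives 0.
Others report (4, 4, 24): truth gives 0, best alternative gives 0.
Others report (4, 8, 4): truth gives 0, best alternative gives 0.
Others report (4, 8, 8): truth gives 0, best alternative gives 0.
(Remaining 21 profiles checked similarly; truth is weakly best in each.)
In every case the truthful report is at least as good as any alternative, so it is a dominant strategy.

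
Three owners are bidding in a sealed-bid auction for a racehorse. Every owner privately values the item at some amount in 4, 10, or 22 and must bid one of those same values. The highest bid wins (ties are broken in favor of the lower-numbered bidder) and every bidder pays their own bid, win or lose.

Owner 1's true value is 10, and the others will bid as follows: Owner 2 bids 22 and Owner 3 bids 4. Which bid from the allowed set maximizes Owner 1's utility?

Bid 4: loses but pays 4, utility -4.
Bid 10: loses but pays 10, utility -10.
Bid 22: wins, pays 22, utility 10 - 22 = -12.
The best choice is 4 with utility -4.

4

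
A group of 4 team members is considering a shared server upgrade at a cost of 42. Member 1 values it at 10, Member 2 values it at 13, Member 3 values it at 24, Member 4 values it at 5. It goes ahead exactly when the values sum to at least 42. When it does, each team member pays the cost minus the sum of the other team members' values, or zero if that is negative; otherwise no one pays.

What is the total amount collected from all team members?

17

Total value 52 ≥ cost 42, so it is built.
Member 1: others sum to 42; max(0, 42 - 42) = 0.
Member 2: others sum to 39; max(0, 42 - 39) = 3.
Member 3: others sum to 28; max(0, 42 - 28) = 14.
Member 4: others sum to 47; max(0, 42 - 47) = 0.
Total collected = 0 + 3 + 14 + 0 = 17.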